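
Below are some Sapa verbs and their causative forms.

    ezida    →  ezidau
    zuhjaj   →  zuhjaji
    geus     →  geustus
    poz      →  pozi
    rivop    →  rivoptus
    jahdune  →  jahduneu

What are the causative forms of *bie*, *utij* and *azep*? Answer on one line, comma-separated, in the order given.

bieu, utiji, azeptus

The suffix is conditioned by the final sound: -tus when the stem ends in a voiceless consonant (*geus*, *rivop*); -i when the stem ends in a voiced consonant (*zuhjaj*, *poz*); -u when the stem ends in a vowel (*ezida*, *jahdune*).
*bie* — final sound /e/ (a vowel) → -u → *bieu*.
Since the final sound of *utij* is /j/ (a voiced consonant), it takes -i, giving *utiji*.
*azep* — final sound /p/ (a voiceless consonant) → -tus → *azeptus*.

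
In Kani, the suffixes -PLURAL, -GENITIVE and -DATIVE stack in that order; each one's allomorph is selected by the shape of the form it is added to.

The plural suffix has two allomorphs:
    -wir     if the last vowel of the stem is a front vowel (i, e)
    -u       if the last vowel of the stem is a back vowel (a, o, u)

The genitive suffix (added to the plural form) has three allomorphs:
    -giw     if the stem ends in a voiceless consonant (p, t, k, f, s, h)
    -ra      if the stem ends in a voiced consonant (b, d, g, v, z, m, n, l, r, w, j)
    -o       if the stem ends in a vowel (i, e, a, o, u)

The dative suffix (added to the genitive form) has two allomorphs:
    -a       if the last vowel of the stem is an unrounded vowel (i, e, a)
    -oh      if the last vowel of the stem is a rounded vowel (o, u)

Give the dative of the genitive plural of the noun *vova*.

*vova*: last vowel = /a/, a back vowel → -u → *vovau*.
The plural form *vovau*: final sound = /u/, a vowel → -o → *vovauo*.
The last vowel of the genitive form *vovauo* is /o/, which is a rounded vowel, so the dative suffix is -oh, giving *vovauooh*.

vovauooh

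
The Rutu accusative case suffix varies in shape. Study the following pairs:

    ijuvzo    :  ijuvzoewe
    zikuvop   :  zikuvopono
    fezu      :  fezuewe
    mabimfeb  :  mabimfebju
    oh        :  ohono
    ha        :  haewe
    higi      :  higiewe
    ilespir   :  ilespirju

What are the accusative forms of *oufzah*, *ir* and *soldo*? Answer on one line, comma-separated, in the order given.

The pattern is voicing of the final sound: -ono when the stem ends in a voiceless consonant (*zikuvop*, *oh*); -ju when the stem ends in a voiced consonant (*mabimfeb*, *ilespir*); -ewe when the stem ends in a vowel (*ijuvzo*, *fezu*, *ha*, *higi*).
*oufzah*: final sound = /h/, a voiceless consonant → -ono → *oufzahono*.
Since the final sound of *ir* is /r/ (a voiced consonant), it takes -ju, giving *irju*.
The final sound of *soldo* is /o/, which is a vowel, so the suffix is -ewe, giving *soldoewe*.

oufzahono, irju, soldoewe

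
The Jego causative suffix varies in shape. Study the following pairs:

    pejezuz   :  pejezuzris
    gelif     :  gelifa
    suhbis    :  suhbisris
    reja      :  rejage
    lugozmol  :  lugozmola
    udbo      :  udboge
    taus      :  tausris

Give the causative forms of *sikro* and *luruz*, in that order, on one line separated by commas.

sikroge, luruzris

Looking at the final sound of each stem: -ris when the stem ends in a sibilant (*pejezuz*, *suhbis*, *taus*); -a when the stem ends in a non-sibilant consonant (*gelif*, *lugozmol*); -ge when the stem ends in a vowel (*reja*, *udbo*).
Since the final sound of *sikro* is /o/ (a vowel), it takes -ge, giving *sikroge*.
The final sound of *luruz* is /z/, which is a sibilant, so the suffix is -ris, giving *luruzris*.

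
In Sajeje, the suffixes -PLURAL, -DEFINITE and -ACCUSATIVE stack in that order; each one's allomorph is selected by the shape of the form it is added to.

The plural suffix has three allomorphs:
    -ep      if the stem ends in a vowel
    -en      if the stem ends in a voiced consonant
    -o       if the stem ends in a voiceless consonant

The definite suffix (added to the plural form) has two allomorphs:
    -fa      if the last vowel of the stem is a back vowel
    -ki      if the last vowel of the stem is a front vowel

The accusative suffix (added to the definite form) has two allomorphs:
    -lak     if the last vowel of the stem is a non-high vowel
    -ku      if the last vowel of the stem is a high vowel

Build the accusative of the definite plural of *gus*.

gusofalak

Since the final sound of *gus* is /s/ (a voiceless consonant), it takes -o, giving *guso*.
Since the last vowel of the plural form *guso* is /o/ (a back vowel), it takes -fa, giving *gusofa*.
The definite form *gusofa* — last vowel /a/ (a non-high vowel) → -lak → *gusofalak*.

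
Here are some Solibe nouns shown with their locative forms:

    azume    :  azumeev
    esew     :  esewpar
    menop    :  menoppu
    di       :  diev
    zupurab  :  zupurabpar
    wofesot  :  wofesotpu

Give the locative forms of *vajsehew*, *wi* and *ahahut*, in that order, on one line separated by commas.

vajsehewpar, wiev, ahahutpu

The suffix is conditioned by the final sound: -pu when the stem ends in a voiceless consonant (*menop*, *wofesot*); -par when the stem ends in a voiced consonant (*esew*, *zupurab*); -ev when the stem ends in a vowel (*azume*, *di*).
The final sound of *vajsehew* is /w/, which is a voiced consonant, so the suffix is -par, giving *vajsehewpar*.
The final sound of *wi* is /i/, which is a vowel, so the suffix is -ev, giving *wiev*.
Since the final sound of *ahahut* is /t/ (a voiceless consonant), it takes -pu, giving *ahahutpu*.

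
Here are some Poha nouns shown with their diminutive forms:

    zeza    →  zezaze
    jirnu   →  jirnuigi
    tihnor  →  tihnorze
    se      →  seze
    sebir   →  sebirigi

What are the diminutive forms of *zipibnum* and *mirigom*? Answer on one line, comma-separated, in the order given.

zipibnumigi, mirigomze

Looking at the last vowel of each stem: -igi when the last vowel of the stem is a high vowel (*jirnu*, *sebir*); -ze when the last vowel of the stem is a non-high vowel (*zeza*, *tihnor*, *se*).
*zipibnum* — last vowel /u/ (a high vowel) → -igi → *zipibnumigi*.
The last vowel of *mirigom* is /o/, which is a non-high vowel, so the suffix is -ze, giving *mirigomze*.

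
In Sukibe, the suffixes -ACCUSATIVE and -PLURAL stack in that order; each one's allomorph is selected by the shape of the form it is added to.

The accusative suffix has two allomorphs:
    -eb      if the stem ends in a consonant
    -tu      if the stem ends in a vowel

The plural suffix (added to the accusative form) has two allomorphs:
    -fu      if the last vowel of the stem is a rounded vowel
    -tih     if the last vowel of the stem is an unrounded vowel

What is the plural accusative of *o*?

otufu

*o* — final sound /o/ (a vowel) → -tu → *otu*.
Since the last vowel of the accusative form *otu* is /u/ (a rounded vowel), it takes -fu, giving *otufu*.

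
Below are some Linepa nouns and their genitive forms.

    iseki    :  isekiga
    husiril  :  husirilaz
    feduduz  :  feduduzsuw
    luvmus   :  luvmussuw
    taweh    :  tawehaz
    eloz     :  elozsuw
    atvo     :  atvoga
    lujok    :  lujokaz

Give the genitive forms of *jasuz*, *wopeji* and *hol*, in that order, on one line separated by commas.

Looking at the final sound of each stem: -suw when the stem ends in a sibilant (*feduduz*, *luvmus*, *eloz*); -az when the stem ends in a non-sibilant consonant (*husiril*, *taweh*, *lujok*); -ga when the stem ends in a vowel (*iseki*, *atvo*).
*jasuz*: final sound = /z/, a sibilant → -suw → *jasuzsuw*.
*wopeji*: final sound = /i/, a vowel → -ga → *wopejiga*.
Since the final sound of *hol* is /l/ (a non-sibilant consonant), it takes -az, giving *holaz*.

jasuzsuw, wopejiga, holaz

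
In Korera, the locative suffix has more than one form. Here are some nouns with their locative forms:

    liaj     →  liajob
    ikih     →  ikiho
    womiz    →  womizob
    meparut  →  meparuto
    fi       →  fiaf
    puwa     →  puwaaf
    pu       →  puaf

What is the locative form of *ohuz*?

Looking at the final sound of each stem: -o when the stem ends in a voiceless consonant (*ikih*, *meparut*); -ob when the stem ends in a voiced consonant (*liaj*, *womiz*); -af when the stem ends in a vowel (*fi*, *puwa*, *pu*).
Since the final sound of *ohuz* is /z/ (a voiced consonant), it takes -ob, giving *ohuzob*.

ohuzob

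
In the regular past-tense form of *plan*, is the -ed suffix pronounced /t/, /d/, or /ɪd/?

/d/

The stem *plan* ends in a voiced sound other than /d/.
The -ed suffix is realized as /ɪd/ after /t, d/; as /t/ after other voiceless consonants; and as /d/ after other voiced sounds.
So -ed on *plan* is pronounced /d/.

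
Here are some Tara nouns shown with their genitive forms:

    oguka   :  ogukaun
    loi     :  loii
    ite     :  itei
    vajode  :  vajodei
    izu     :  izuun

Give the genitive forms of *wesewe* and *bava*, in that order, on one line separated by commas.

wesewei, bavaun

The pattern is front/back vowel harmony: -i when the last vowel of the stem is a front vowel (*loi*, *ite*, *vajode*); -un when the last vowel of the stem is a back vowel (*oguka*, *izu*).
*wesewe* — last vowel /e/ (a front vowel) → -i → *wesewei*.
*bava* — last vowel /a/ (a back vowel) → -un → *bavaun*.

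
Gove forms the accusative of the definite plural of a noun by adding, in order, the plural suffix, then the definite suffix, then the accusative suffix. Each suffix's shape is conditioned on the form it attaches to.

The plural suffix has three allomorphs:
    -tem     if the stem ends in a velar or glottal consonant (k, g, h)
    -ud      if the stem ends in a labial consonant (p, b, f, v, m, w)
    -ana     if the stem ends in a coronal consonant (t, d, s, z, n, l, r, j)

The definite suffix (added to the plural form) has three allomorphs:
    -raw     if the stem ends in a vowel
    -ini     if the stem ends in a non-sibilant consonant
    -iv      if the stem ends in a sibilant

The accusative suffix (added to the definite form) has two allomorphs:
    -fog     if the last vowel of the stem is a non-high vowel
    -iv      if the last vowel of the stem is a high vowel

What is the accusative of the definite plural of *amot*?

amotanarawfog

*amot*: final consonant = /t/, coronal → -ana → *amotana*.
The plural form *amotana* — final sound /a/ (a vowel) → -raw → *amotanaraw*.
Since the last vowel of the definite form *amotanaraw* is /a/ (a non-high vowel), it takes -fog, giving *amotanarawfog*.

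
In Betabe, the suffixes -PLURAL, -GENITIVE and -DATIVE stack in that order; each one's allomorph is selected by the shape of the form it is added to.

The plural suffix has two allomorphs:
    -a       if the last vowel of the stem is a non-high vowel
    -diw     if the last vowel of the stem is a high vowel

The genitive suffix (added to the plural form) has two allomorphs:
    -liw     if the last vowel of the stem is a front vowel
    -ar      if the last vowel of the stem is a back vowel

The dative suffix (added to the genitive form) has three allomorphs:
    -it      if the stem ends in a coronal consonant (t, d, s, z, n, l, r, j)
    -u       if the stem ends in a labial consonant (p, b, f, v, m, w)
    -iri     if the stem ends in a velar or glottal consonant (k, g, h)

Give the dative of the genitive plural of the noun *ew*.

Since the last vowel of *ew* is /e/ (a non-high vowel), it takes -a, giving *ewa*.
The plural form *ewa* — last vowel /a/ (a back vowel) → -ar → *ewaar*.
The final consonant of the genitive form *ewaar* is /r/, which is coronal, so the dative suffix is -it, giving *ewaarit*.

ewaarit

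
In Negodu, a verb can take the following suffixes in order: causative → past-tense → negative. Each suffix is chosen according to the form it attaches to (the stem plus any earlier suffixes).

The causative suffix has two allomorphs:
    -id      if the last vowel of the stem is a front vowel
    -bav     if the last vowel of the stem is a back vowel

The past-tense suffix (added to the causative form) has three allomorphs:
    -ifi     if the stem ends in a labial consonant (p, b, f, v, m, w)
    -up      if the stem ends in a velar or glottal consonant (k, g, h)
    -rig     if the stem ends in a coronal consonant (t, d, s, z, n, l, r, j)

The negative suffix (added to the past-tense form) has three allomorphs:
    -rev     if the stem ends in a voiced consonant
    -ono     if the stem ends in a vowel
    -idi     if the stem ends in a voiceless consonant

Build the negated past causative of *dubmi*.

dubmiidrigrev

The last vowel of *dubmi* is /i/, which is a front vowel, so the causative suffix is -id, giving *dubmiid*.
Since the final consonant of the causative form *dubmiid* is /d/ (coronal), it takes -rig, giving *dubmiidrig*.
Since the final sound of the past-tense form *dubmiidrig* is /g/ (a voiced consonant), it takes -rev, giving *dubmiidrigrev*.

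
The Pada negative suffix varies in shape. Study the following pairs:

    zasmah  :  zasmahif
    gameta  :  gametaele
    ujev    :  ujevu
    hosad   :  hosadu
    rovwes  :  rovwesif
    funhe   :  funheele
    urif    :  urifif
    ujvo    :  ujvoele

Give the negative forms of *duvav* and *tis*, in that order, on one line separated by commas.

The alternation tracks the final sound of the stem — -if when the stem ends in a voiceless consonant (*zasmah*, *rovwes*, *urif*); -u when the stem ends in a voiced consonant (*ujev*, *hosad*); -ele when the stem ends in a vowel (*gameta*, *funhe*, *ujvo*).
Since the final sound of *duvav* is /v/ (a voiced consonant), it takes -u, giving *duvavu*.
*tis* — final sound /s/ (a voiceless consonant) → -if → *tisif*.

duvavu, tisif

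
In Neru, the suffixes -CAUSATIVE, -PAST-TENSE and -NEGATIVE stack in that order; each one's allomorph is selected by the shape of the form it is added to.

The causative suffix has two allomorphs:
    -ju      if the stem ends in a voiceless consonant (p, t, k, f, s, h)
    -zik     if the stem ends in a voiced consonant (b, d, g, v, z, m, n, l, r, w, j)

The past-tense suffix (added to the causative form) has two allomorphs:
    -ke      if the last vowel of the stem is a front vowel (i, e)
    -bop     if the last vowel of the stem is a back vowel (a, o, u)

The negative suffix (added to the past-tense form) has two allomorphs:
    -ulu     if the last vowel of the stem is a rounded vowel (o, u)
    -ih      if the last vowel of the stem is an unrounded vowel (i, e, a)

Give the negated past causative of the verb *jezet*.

*jezet* — final consonant /t/ (voiceless) → -ju → *jezetju*.
The causative form *jezetju*: last vowel = /u/, a back vowel → -bop → *jezetjubop*.
Since the last vowel of the past-tense form *jezetjubop* is /o/ (a rounded vowel), it takes -ulu, giving *jezetjubopulu*.

jezetjubopulu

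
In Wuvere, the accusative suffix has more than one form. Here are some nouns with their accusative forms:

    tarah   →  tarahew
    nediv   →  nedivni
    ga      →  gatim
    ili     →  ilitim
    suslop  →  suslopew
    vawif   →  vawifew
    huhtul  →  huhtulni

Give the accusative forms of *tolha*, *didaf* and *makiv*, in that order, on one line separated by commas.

The pattern is voicing of the final sound: -ew when the stem ends in a voiceless consonant (*tarah*, *suslop*, *vawif*); -ni when the stem ends in a voiced consonant (*nediv*, *huhtul*); -tim when the stem ends in a vowel (*ga*, *ili*).
Since the final sound of *tolha* is /a/ (a vowel), it takes -tim, giving *tolhatim*.
*didaf* — final sound /f/ (a voiceless consonant) → -ew → *didafew*.
The final sound of *makiv* is /v/, which is a voiced consonant, so the suffix is -ni, giving *makivni*.

tolhatim, didafew, makivni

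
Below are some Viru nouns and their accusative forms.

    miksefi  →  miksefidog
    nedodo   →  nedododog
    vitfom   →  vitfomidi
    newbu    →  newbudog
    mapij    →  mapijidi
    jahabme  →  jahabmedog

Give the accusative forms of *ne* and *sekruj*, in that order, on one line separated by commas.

nedog, sekrujidi

Looking at the final sound of each stem: -idi when the stem ends in a consonant (*vitfom*, *mapij*); -dog when the stem ends in a vowel (*miksefi*, *nedodo*, *newbu*, *jahabme*).
Since the final sound of *ne* is /e/ (a vowel), it takes -dog, giving *nedog*.
*sekruj* — final sound /j/ (a consonant) → -idi → *sekrujidi*.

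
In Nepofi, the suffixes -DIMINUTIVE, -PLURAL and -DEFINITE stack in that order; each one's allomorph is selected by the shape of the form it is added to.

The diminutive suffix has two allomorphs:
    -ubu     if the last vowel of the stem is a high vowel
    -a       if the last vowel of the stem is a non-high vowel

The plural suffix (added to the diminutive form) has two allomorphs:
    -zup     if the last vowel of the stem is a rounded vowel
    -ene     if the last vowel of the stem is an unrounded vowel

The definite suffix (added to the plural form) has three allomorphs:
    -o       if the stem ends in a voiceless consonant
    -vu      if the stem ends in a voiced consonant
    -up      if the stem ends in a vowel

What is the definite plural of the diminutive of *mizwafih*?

mizwafihubuzupo

*mizwafih*: last vowel = /i/, a high vowel → -ubu → *mizwafihubu*.
Since the last vowel of the diminutive form *mizwafihubu* is /u/ (a rounded vowel), it takes -zup, giving *mizwafihubuzup*.
The plural form *mizwafihubuzup* — final sound /p/ (a voiceless consonant) → -o → *mizwafihubuzupo*.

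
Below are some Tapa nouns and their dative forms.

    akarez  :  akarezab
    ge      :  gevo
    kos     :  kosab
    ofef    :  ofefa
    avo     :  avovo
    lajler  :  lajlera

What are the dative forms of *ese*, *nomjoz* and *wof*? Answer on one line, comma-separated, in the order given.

esevo, nomjozab, wofa

The alternation tracks the final sound of the stem — -ab when the stem ends in a sibilant (*akarez*, *kos*); -a when the stem ends in a non-sibilant consonant (*ofef*, *lajler*); -vo when the stem ends in a vowel (*ge*, *avo*).
Since the final sound of *ese* is /e/ (a vowel), it takes -vo, giving *esevo*.
The final sound of *nomjoz* is /z/, which is a sibilant, so the suffix is -ab, giving *nomjozab*.
Since the final sound of *wof* is /f/ (a non-sibilant consonant), it takes -a, giving *wofa*.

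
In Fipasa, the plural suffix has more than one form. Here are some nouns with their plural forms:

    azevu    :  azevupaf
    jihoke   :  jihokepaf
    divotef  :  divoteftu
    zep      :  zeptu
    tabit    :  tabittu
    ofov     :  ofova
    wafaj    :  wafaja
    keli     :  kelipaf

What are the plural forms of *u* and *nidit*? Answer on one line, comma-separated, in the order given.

The alternation tracks the final sound of the stem — -tu when the stem ends in a voiceless consonant (*divotef*, *zep*, *tabit*); -a when the stem ends in a voiced consonant (*ofov*, *wafaj*); -paf when the stem ends in a vowel (*azevu*, *jihoke*, *keli*).
The final sound of *u* is /u/, which is a vowel, so the suffix is -paf, giving *upaf*.
Since the final sound of *nidit* is /t/ (a voiceless consonant), it takes -tu, giving *nidittu*.

upaf, nidittu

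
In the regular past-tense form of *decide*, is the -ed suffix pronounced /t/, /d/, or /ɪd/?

The stem *decide* ends in /t/ or /d/.
The -ed suffix is realized as /ɪd/ after /t, d/; as /t/ after other voiceless consonants; and as /d/ after other voiced sounds.
So -ed on *decide* is pronounced /ɪd/.

/ɪd/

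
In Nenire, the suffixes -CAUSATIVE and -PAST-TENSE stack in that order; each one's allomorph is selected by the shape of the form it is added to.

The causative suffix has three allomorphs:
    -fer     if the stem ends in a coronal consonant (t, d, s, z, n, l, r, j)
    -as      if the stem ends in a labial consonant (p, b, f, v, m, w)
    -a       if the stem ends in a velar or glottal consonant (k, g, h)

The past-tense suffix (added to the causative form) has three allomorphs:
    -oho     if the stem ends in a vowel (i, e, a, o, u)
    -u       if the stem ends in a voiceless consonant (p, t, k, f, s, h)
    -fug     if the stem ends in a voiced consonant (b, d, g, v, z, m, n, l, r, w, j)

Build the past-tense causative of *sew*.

sewasu

*sew*: final consonant = /w/, labial → -as → *sewas*.
Since the final sound of the causative form *sewas* is /s/ (a voiceless consonant), it takes -u, giving *sewasu*.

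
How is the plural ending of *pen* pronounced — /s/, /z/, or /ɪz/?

The stem *pen* ends in a voiced non-sibilant sound.
The plural suffix surfaces as /ɪz/ after sibilants, /s/ after other voiceless consonants, and /z/ after other voiced sounds.
So the plural -s on *pen* is pronounced /z/.

/z/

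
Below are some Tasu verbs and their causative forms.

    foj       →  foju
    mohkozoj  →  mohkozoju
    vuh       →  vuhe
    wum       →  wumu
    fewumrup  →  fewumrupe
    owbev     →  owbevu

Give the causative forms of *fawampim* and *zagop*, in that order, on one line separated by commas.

Looking at the final consonant of each stem: -e when the stem ends in a voiceless consonant (*vuh*, *fewumrup*); -u when the stem ends in a voiced consonant (*foj*, *mohkozoj*, *wum*, *owbev*).
The final consonant of *fawampim* is /m/, which is voiced, so the suffix is -u, giving *fawampimu*.
Since the final consonant of *zagop* is /p/ (voiceless), it takes -e, giving *zagope*.

fawampimu, zagope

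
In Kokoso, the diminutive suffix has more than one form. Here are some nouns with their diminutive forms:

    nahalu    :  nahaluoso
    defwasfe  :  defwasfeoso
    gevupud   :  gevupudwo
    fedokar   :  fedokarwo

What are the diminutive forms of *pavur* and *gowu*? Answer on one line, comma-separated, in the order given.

The alternation tracks the final sound of the stem — -wo when the stem ends in a consonant (*gevupud*, *fedokar*); -oso when the stem ends in a vowel (*nahalu*, *defwasfe*).
Since the final sound of *pavur* is /r/ (a consonant), it takes -wo, giving *pavurwo*.
*gowu* — final sound /u/ (a vowel) → -oso → *gowuoso*.

pavurwo, gowuoso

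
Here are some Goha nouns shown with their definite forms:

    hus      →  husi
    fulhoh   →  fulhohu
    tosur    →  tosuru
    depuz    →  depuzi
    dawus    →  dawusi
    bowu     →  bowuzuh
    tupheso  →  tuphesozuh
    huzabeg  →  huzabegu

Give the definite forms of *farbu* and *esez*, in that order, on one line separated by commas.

The alternation tracks the final sound of the stem — -i when the stem ends in a sibilant (*hus*, *depuz*, *dawus*); -u when the stem ends in a non-sibilant consonant (*fulhoh*, *tosur*, *huzabeg*); -zuh when the stem ends in a vowel (*bowu*, *tupheso*).
Since the final sound of *farbu* is /u/ (a vowel), it takes -zuh, giving *farbuzuh*.
*esez* — final sound /z/ (a sibilant) → -i → *esezi*.

farbuzuh, esezi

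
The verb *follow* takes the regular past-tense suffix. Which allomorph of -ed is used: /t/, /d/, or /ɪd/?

/d/

The stem *follow* ends in a voiced sound other than /d/.
The -ed suffix is realized as /ɪd/ after /t, d/; as /t/ after other voiceless consonants; and as /d/ after other voiced sounds.
So -ed on *follow* is pronounced /d/.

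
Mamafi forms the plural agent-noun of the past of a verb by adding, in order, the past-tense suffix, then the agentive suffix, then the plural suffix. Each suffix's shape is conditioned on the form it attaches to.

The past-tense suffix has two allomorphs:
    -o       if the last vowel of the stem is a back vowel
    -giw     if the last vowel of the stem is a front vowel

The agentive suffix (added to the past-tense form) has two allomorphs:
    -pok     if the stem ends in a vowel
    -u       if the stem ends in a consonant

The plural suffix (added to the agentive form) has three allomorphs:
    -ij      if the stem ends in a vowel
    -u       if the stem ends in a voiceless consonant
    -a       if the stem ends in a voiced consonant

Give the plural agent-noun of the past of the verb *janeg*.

janeggiwuij

*janeg*: last vowel = /e/, a front vowel → -giw → *janeggiw*.
The past-tense form *janeggiw*: final sound = /w/, a consonant → -u → *janeggiwu*.
The agentive form *janeggiwu*: final sound = /u/, a vowel → -ij → *janeggiwuij*.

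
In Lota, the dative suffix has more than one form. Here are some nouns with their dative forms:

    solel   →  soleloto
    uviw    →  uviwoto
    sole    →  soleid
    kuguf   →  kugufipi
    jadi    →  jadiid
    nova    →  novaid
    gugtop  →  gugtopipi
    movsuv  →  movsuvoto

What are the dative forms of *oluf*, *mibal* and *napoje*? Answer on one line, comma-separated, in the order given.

The suffix is conditioned by the final sound: -ipi when the stem ends in a voiceless consonant (*kuguf*, *gugtop*); -oto when the stem ends in a voiced consonant (*solel*, *uviw*, *movsuv*); -id when the stem ends in a vowel (*sole*, *jadi*, *nova*).
*oluf* — final sound /f/ (a voiceless consonant) → -ipi → *olufipi*.
The final sound of *mibal* is /l/, which is a voiced consonant, so the suffix is -oto, giving *mibaloto*.
*napoje* — final sound /e/ (a vowel) → -id → *napojeid*.

olufipi, mibaloto, napojeid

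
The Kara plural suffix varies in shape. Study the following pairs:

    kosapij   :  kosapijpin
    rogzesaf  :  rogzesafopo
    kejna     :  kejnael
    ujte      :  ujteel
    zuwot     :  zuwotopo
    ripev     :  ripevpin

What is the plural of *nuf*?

The alternation tracks the final sound of the stem — -opo when the stem ends in a voiceless consonant (*rogzesaf*, *zuwot*); -pin when the stem ends in a voiced consonant (*kosapij*, *ripev*); -el when the stem ends in a vowel (*kejna*, *ujte*).
*nuf* — final sound /f/ (a voiceless consonant) → -opo → *nufopo*.

nufopo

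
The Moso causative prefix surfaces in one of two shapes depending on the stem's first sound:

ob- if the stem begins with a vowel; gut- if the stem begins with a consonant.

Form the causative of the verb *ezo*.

obezo

*ezo*: first sound = /e/, a vowel → ob- → *obezo*.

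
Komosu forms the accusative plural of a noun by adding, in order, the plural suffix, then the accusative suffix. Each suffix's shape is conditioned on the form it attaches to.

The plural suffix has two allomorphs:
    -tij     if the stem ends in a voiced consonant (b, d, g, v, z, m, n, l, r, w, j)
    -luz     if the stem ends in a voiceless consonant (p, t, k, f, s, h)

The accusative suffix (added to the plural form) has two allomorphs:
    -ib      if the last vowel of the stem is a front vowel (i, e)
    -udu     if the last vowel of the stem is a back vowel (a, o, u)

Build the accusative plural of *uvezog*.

uvezogtijib

*uvezog* — final consonant /g/ (voiced) → -tij → *uvezogtij*.
Since the last vowel of the plural form *uvezogtij* is /i/ (a front vowel), it takes -ib, giving *uvezogtijib*.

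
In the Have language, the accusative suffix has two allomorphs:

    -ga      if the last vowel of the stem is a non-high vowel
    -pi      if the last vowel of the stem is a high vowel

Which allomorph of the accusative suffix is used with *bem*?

-ga

*bem*: last vowel = /e/, a non-high vowel → -ga.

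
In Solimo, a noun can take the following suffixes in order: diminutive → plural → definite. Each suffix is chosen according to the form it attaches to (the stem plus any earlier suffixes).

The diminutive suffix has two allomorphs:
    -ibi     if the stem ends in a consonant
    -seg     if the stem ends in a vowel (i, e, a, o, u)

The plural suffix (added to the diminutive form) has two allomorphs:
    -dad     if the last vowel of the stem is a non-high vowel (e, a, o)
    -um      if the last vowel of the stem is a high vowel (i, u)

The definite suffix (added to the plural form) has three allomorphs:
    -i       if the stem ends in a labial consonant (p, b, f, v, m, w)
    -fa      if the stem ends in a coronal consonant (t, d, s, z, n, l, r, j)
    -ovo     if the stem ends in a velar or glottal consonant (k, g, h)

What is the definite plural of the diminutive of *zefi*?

*zefi*: final sound = /i/, a vowel → -seg → *zefiseg*.
The last vowel of the diminutive form *zefiseg* is /e/, which is a non-high vowel, so the plural suffix is -dad, giving *zefisegdad*.
The plural form *zefisegdad*: final consonant = /d/, coronal → -fa → *zefisegdadfa*.

zefisegdadfa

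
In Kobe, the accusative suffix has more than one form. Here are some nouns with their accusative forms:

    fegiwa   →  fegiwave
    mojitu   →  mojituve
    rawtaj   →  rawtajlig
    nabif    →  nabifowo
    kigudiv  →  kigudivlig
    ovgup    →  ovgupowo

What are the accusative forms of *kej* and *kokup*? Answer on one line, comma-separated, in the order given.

kejlig, kokupowo

Looking at the final sound of each stem: -owo when the stem ends in a voiceless consonant (*nabif*, *ovgup*); -lig when the stem ends in a voiced consonant (*rawtaj*, *kigudiv*); -ve when the stem ends in a vowel (*fegiwa*, *mojitu*).
Since the final sound of *kej* is /j/ (a voiced consonant), it takes -lig, giving *kejlig*.
*kokup* — final sound /p/ (a voiceless consonant) → -owo → *kokupowo*.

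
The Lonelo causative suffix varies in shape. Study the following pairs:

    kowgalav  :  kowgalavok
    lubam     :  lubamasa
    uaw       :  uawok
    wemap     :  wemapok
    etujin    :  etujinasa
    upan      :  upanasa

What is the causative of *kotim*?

Looking at the final consonant of each stem: -asa when the stem ends in a nasal (*lubam*, *etujin*, *upan*); -ok when the stem ends in a non-nasal consonant (*kowgalav*, *uaw*, *wemap*).
The final consonant of *kotim* is /m/, which is a nasal, so the suffix is -asa, giving *kotimasa*.

kotimasa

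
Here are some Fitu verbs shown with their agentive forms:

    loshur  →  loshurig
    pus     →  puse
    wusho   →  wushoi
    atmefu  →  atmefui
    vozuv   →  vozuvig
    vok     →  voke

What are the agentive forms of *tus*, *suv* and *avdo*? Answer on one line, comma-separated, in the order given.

tuse, suvig, avdoi

Looking at the final sound of each stem: -e when the stem ends in a voiceless consonant (*pus*, *vok*); -ig when the stem ends in a voiced consonant (*loshur*, *vozuv*); -i when the stem ends in a vowel (*wusho*, *atmefu*).
Since the final sound of *tus* is /s/ (a voiceless consonant), it takes -e, giving *tuse*.
*suv* — final sound /v/ (a voiced consonant) → -ig → *suvig*.
*avdo* — final sound /o/ (a vowel) → -i → *avdoi*.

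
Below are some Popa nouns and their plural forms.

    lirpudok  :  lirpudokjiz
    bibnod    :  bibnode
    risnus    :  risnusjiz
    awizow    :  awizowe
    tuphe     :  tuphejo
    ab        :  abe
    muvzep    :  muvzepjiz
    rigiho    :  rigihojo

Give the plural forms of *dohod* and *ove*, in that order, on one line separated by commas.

Looking at the final sound of each stem: -jiz when the stem ends in a voiceless consonant (*lirpudok*, *risnus*, *muvzep*); -e when the stem ends in a voiced consonant (*bibnod*, *awizow*, *ab*); -jo when the stem ends in a vowel (*tuphe*, *rigiho*).
Since the final sound of *dohod* is /d/ (a voiced consonant), it takes -e, giving *dohode*.
The final sound of *ove* is /e/, which is a vowel, so the suffix is -jo, giving *ovejo*.

dohode, ovejo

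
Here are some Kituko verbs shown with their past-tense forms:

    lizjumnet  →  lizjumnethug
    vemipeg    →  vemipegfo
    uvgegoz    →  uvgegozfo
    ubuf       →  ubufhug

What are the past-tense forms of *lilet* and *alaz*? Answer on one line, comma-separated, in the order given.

lilethug, alazfo

The pattern is voicing of the final consonant: -hug when the stem ends in a voiceless consonant (*lizjumnet*, *ubuf*); -fo when the stem ends in a voiced consonant (*vemipeg*, *uvgegoz*).
The final consonant of *lilet* is /t/, which is voiceless, so the suffix is -hug, giving *lilethug*.
Since the final consonant of *alaz* is /z/ (voiced), it takes -fo, giving *alazfo*.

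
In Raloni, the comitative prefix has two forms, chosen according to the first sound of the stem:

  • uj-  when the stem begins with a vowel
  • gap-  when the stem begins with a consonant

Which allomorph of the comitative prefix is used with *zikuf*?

gap-

*zikuf*: first sound = /z/, a consonant → gap-.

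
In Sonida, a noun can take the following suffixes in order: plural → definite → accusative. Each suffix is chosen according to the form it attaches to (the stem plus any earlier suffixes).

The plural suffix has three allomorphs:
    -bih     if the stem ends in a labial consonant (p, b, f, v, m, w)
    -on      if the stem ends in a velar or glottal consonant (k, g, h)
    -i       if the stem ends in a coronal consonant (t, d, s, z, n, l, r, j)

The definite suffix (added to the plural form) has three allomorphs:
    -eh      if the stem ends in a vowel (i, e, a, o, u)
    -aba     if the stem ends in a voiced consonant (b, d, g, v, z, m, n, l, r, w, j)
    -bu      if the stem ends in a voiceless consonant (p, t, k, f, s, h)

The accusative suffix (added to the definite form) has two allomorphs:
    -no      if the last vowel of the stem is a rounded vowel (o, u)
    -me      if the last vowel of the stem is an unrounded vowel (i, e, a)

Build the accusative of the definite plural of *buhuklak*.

The final consonant of *buhuklak* is /k/, which is velar/glottal, so the plural suffix is -on, giving *buhuklakon*.
The plural form *buhuklakon*: final sound = /n/, a voiced consonant → -aba → *buhuklakonaba*.
The definite form *buhuklakonaba* — last vowel /a/ (an unrounded vowel) → -me → *buhuklakonabame*.

buhuklakonabame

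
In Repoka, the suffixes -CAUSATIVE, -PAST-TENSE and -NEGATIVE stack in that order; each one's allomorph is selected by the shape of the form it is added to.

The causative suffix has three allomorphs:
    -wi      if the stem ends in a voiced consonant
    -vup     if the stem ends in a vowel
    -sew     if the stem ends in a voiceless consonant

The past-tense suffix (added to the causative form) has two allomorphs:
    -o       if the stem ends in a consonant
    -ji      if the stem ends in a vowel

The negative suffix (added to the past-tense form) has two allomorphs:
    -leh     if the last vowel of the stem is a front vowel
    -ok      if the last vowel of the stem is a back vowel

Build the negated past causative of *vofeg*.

*vofeg* — final sound /g/ (a voiced consonant) → -wi → *vofegwi*.
Since the final sound of the causative form *vofegwi* is /i/ (a vowel), it takes -ji, giving *vofegwiji*.
The past-tense form *vofegwiji*: last vowel = /i/, a front vowel → -leh → *vofegwijileh*.

vofegwijileh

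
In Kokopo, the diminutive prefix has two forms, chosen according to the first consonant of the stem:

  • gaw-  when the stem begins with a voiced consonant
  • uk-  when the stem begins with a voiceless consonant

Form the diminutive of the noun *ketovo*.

ukketovo

*ketovo*: first consonant = /k/, voiceless → uk- → *ukketovo*.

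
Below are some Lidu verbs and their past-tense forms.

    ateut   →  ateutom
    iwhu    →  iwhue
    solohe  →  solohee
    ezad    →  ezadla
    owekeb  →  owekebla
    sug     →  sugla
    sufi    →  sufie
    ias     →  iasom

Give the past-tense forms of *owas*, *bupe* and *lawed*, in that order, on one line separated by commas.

The suffix is conditioned by the final sound: -om when the stem ends in a voiceless consonant (*ateut*, *ias*); -la when the stem ends in a voiced consonant (*ezad*, *owekeb*, *sug*); -e when the stem ends in a vowel (*iwhu*, *solohe*, *sufi*).
The final sound of *owas* is /s/, which is a voiceless consonant, so the suffix is -om, giving *owasom*.
The final sound of *bupe* is /e/, which is a vowel, so the suffix is -e, giving *bupee*.
Since the final sound of *lawed* is /d/ (a voiced consonant), it takes -la, giving *lawedla*.

owasom, bupee, lawedla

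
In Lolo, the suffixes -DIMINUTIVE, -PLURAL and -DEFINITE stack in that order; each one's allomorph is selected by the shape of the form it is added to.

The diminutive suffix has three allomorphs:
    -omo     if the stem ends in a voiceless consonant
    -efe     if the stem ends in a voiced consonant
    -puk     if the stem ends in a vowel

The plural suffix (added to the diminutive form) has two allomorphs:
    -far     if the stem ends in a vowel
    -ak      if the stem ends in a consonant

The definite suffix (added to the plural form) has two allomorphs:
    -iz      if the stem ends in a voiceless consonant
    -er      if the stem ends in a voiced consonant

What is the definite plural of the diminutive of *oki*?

The final sound of *oki* is /i/, which is a vowel, so the diminutive suffix is -puk, giving *okipuk*.
The final sound of the diminutive form *okipuk* is /k/, which is a consonant, so the plural suffix is -ak, giving *okipukak*.
The plural form *okipukak*: final consonant = /k/, voiceless → -iz → *okipukakiz*.

okipukakiz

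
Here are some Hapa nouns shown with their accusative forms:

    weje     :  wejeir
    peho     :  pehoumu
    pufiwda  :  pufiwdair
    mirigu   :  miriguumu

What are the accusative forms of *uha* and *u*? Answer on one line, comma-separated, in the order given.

The alternation tracks the last vowel of the stem — -umu when the last vowel of the stem is a rounded vowel (*peho*, *mirigu*); -ir when the last vowel of the stem is an unrounded vowel (*weje*, *pufiwda*).
*uha* — last vowel /a/ (an unrounded vowel) → -ir → *uhair*.
*u*: last vowel = /u/, a rounded vowel → -umu → *uumu*.

uhair, uumu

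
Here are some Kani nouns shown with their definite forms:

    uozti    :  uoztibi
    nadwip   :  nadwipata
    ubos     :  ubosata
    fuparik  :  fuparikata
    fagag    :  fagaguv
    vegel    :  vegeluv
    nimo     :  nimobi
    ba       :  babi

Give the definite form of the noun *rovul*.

rovuluv

The pattern is voicing of the final sound: -ata when the stem ends in a voiceless consonant (*nadwip*, *ubos*, *fuparik*); -uv when the stem ends in a voiced consonant (*fagag*, *vegel*); -bi when the stem ends in a vowel (*uozti*, *nimo*, *ba*).
*rovul* — final sound /l/ (a voiced consonant) → -uv → *rovuluv*.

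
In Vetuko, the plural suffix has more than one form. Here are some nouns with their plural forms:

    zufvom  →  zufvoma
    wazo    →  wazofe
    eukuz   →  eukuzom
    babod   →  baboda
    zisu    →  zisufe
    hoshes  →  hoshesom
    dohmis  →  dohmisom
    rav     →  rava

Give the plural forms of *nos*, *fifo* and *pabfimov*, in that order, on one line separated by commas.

The alternation tracks the final sound of the stem — -om when the stem ends in a sibilant (*eukuz*, *hoshes*, *dohmis*); -a when the stem ends in a non-sibilant consonant (*zufvom*, *babod*, *rav*); -fe when the stem ends in a vowel (*wazo*, *zisu*).
Since the final sound of *nos* is /s/ (a sibilant), it takes -om, giving *nosom*.
Since the final sound of *fifo* is /o/ (a vowel), it takes -fe, giving *fifofe*.
*pabfimov* — final sound /v/ (a non-sibilant consonant) → -a → *pabfimova*.

nosom, fifofe, pabfimova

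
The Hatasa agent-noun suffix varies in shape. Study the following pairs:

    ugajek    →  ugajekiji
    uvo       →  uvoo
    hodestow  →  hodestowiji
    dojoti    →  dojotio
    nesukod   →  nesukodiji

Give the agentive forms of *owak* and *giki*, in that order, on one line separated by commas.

owakiji, gikio

The suffix is conditioned by the final sound: -iji when the stem ends in a consonant (*ugajek*, *hodestow*, *nesukod*); -o when the stem ends in a vowel (*uvo*, *dojoti*).
*owak*: final sound = /k/, a consonant → -iji → *owakiji*.
*giki* — final sound /i/ (a vowel) → -o → *gikio*.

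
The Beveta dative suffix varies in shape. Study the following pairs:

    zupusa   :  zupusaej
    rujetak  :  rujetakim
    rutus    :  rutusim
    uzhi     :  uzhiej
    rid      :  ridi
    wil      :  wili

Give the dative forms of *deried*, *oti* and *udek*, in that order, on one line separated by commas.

The alternation tracks the final sound of the stem — -im when the stem ends in a voiceless consonant (*rujetak*, *rutus*); -i when the stem ends in a voiced consonant (*rid*, *wil*); -ej when the stem ends in a vowel (*zupusa*, *uzhi*).
*deried* — final sound /d/ (a voiced consonant) → -i → *deriedi*.
*oti* — final sound /i/ (a vowel) → -ej → *otiej*.
The final sound of *udek* is /k/, which is a voiceless consonant, so the suffix is -im, giving *udekim*.

deriedi, otiej, udekim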